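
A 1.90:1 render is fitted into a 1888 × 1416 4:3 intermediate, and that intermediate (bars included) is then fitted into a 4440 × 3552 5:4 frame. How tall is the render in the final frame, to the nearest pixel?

1.90:1 in 1888×1416: fills the width, so the render is 1888.00 × 993.68.
The 4:3 canvas is width-limited in 4440×3552, giving 4440.00 × 3330.00; scale factor 2.3517.
The render scales with it: height 993.68 × 2.3517 ≈ 2336.84.

2337 px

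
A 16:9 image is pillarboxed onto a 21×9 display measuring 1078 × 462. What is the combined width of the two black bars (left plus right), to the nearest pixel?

257 px

16:9 (1.778) < 21×9 (2.333), so the image fills the height.
The image is 462 × 16/9 ≈ 821.33 px wide.
Black = 1078 − 821.33 = 256.67 px.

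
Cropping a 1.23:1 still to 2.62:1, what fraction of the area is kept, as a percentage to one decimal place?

2.62:1 is wider than 1.23:1, so the crop keeps the full width and trims the height.
Fraction kept = (1.230)/(2.620) ≈ 46.95%.

46.9%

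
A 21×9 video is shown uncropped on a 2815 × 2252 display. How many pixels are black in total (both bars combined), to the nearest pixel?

21×9 is wider than 5:4, so it spans the full width.
Content height = 2815 × 9/21 ≈ 1206.4286 px.
2252 − 1206.4286 = 1045.5714 px of bars.
Across the 2815-px span: 1045.5714 × 2815 ≈ 2943284 px.

2943284 pixels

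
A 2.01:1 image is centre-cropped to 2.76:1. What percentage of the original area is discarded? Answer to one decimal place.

27.2%

The width stays; only height is cut (since 2.76:1 is wider than 2.01:1).
Fraction kept = (2.010)/(2.760) ≈ 72.83%, so 27.17% is lost.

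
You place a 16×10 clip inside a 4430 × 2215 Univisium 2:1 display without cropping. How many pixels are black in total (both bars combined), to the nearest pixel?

1962490 pixels

Since 1.600 < 2.000, the clip is height-limited.
Content width = 2215 × 16/10 ≈ 3544.0000 px.
Leftover width: 4430 − 3544.0000 = 886.0000 px.
Across the 2215-px span: 886.0000 × 2215 ≈ 1962490 px.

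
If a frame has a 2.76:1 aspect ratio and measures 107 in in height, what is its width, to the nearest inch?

295 in

At 2.76:1, 107 × 2.760 ≈ 295.32.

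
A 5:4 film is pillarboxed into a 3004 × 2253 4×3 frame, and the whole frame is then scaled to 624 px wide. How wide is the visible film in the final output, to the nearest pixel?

At 3004×2253 the film is height-limited, so width = 2253 × 5/4 ≈ 2816.25 px.
Scaling 3004 → 624 is ×0.2077, so the width becomes 2816.25 × 0.2077 ≈ 585.00 px.

585 px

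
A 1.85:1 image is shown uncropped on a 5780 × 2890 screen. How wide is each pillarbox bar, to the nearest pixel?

217 px

1.85:1 is narrower than 2:1, so it spans the full height.
Content width = 2890 × 1.850 ≈ 5346.50 px.
Black = 5780 − 5346.50 = 433.50 px, or 216.75 per bar.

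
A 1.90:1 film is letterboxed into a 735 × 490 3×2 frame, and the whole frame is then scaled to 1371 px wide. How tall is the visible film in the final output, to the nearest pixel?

722 px

In the 735×490 frame the film fills the width: height = 735 / 1.900 ≈ 386.84 px.
Scaling 735 → 1371 is ×1.8653, so the height becomes 386.84 × 1.8653 ≈ 721.58 px.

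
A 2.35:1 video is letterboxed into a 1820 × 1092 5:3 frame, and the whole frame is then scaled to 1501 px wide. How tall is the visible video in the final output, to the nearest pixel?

639 px

Fitted into 1820×1092, the video spans the width; its height is 1820 / 2.350 ≈ 774.47 px.
The frame scales by 1501/1820 = 0.8247; 774.47 × 0.8247 ≈ 638.72 px.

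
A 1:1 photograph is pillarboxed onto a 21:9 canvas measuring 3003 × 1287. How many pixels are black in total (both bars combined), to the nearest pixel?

1:1 is narrower than 21:9, so it spans the full height.
That makes the image 1287.0000 px wide (1287 × 1/1).
Leftover width: 3003 − 1287.0000 = 1716.0000 px.
That's 1716.0000 × 1287 ≈ 2208492 black pixels.

2208492 pixels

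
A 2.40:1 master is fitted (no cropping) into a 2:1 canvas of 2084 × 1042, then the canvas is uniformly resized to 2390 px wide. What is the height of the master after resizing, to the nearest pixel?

At 2084×1042 the master is width-limited, so height = 2084 / 2.400 ≈ 868.33 px.
The frame scales by 2390/2084 = 1.1468; 868.33 × 1.1468 ≈ 995.83 px.

996 px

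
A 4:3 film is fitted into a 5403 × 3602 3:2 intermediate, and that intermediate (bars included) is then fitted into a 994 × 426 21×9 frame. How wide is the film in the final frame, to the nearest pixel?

Inside the 5403×3602 canvas the film is height-limited at 4802.67 × 3602.00.
Second fit — the 3:2 canvas into 994×426 spans the height: 639.00 × 426.00 (×0.1183 from 5403×3602).
The film scales with it: width 4802.67 × 0.1183 ≈ 568.00.

568 px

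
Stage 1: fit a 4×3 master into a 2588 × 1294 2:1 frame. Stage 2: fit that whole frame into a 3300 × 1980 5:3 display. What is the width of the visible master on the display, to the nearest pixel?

4×3 in 2588×1294: fills the height, so the master is 1725.33 × 1294.00.
Second fit — the 2:1 canvas into 3300×1980 spans the width: 3300.00 × 1650.00 (×1.2751 from 2588×1294).
The master scales with it: width 1725.33 × 1.2751 ≈ 2200.00.

2200 px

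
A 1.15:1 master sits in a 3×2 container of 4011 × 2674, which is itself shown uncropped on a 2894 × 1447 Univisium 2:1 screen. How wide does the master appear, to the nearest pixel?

First fit — 1.15:1 into 4011×2674 spans the height: 3075.10 × 2674.00.
Second fit — the 3×2 canvas into 2894×1447 spans the height: 2170.50 × 1447.00 (×0.5411 from 4011×2674).
The master scales with it: width 3075.10 × 0.5411 ≈ 1664.05.

1664 px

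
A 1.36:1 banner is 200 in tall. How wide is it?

200 × 1.360 = 272.

272 in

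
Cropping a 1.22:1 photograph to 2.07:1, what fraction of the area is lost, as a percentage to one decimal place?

41.1%

2.07:1 is wider than 1.22:1, so the crop keeps the full width and trims the height.
(1.220)/(2.070) ≈ 0.589 of the area survives, leaving 41.06% discarded.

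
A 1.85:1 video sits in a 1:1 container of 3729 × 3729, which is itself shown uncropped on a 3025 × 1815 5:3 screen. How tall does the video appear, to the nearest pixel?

981 px

First fit — 1.85:1 into 3729×3729 spans the width: 3729.00 × 2015.68.
The 1:1 canvas is height-limited in 3025×1815, giving 1815.00 × 1815.00; scale factor 0.4867.
So the video's height is 2015.68 × 0.4867 ≈ 981.08.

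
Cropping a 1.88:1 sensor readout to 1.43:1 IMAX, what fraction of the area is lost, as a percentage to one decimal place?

1.43:1 IMAX is narrower than 1.88:1, so the crop keeps the full height and trims the width.
Area ratio = (1.430)/(1.880) = 76.06%; the remaining 23.94% is cropped out.

23.9%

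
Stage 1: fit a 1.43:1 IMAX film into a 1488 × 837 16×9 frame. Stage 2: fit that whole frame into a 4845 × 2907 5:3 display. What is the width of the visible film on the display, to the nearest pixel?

First fit — 1.43:1 IMAX into 1488×837 spans the height: 1196.91 × 837.00.
16×9 in 4845×2907: fills the width, so the intermediate becomes 4845.00 × 2725.31 — a scale of ×3.2560.
The film scales with it: width 1196.91 × 3.2560 ≈ 3897.20.

3897 px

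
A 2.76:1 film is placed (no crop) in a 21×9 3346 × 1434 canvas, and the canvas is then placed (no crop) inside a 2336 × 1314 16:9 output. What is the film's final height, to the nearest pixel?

First fit — 2.76:1 into 3346×1434 spans the width: 3346.00 × 1212.32.
Second fit — the 21×9 canvas into 2336×1314 spans the width: 2336.00 × 1001.14 (×0.6981 from 3346×1434).
The film scales with it: height 1212.32 × 0.6981 ≈ 846.38.

846 px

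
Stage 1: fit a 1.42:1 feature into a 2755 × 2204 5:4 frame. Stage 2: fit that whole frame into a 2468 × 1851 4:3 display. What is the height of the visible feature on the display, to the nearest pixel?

First fit — 1.42:1 into 2755×2204 spans the width: 2755.00 × 1940.14.
Second fit — the 5:4 canvas into 2468×1851 spans the height: 2313.75 × 1851.00 (×0.8398 from 2755×2204).
The feature scales with it: height 1940.14 × 0.8398 ≈ 1629.40.

1629 px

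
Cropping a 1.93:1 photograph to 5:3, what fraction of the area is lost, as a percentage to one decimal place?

13.6%

Going from 1.93:1 to 5:3 means cutting width while keeping height.
Area ratio = (1.667)/(1.930) = 86.36%; the remaining 13.64% is cropped out.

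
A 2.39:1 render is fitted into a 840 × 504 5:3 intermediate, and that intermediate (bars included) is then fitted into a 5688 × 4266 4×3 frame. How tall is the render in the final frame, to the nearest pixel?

2.39:1 in 840×504: fills the width, so the render is 840.00 × 351.46.
The 5:3 canvas is width-limited in 5688×4266, giving 5688.00 × 3412.80; scale factor 6.7714.
The render scales with it: height 351.46 × 6.7714 ≈ 2379.92.

2380 px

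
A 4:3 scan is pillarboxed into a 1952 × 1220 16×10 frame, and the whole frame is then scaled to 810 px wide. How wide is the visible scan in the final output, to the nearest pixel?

675 px

At 1952×1220 the scan is height-limited, so width = 1220 × 4/3 ≈ 1626.67 px.
Scaling 1952 → 810 is ×0.4150, so the width becomes 1626.67 × 0.4150 ≈ 675.00 px.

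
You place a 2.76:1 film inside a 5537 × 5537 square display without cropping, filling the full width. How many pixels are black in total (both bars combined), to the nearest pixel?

The film is 5537 / 2.760 ≈ 2006.1594 px tall.
Black = 5537 − 2006.1594 = 3530.8406 px.
Bar area = 3530.8406 × 5537 ≈ 19550264 px.

19550264 pixels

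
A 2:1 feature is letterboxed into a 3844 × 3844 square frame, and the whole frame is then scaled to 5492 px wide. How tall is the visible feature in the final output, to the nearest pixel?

2746 px

At 3844×3844 the feature is width-limited, so height = 3844 × 1/2 ≈ 1922.00 px.
The frame scales by 5492/3844 = 1.4287; 1922.00 × 1.4287 ≈ 2746.00 px.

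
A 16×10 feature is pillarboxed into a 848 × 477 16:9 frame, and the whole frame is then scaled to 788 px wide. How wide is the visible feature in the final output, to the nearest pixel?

Fitted into 848×477, the feature spans the height; its width is 477 × 16/10 ≈ 763.20 px.
Scaling 848 → 788 is ×0.9292, so the width becomes 763.20 × 0.9292 ≈ 709.20 px.

709 px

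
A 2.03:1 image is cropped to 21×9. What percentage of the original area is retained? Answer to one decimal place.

87.0%

Going from 2.03:1 to 21×9 means cutting height while keeping width.
Fraction kept = (2.030)/(2.333) ≈ 87.00%.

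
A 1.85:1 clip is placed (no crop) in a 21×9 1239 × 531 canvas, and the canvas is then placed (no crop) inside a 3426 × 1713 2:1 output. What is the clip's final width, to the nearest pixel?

2716 px

1.85:1 in 1239×531: fills the height, so the clip is 982.35 × 531.00.
21×9 in 3426×1713: fills the width, so the intermediate becomes 3426.00 × 1468.29 — a scale of ×2.7651.
Applying the same ×2.7651: 982.35 → 2716.33.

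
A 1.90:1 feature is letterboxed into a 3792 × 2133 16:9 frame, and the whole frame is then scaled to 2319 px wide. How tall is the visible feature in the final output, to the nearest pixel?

1221 px

Fitted into 3792×2133, the feature spans the width; its height is 3792 / 1.900 ≈ 1995.79 px.
Resizing to 2319 px wide multiplies everything by 0.6116: 1995.79 → 1220.53 px.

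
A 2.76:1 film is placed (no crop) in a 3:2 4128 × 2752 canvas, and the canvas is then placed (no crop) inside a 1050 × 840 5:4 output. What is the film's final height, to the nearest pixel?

380 px

Inside the 4128×2752 canvas the film is width-limited at 4128.00 × 1495.65.
The 3:2 canvas is width-limited in 1050×840, giving 1050.00 × 700.00; scale factor 0.2544.
So the film's height is 1495.65 × 0.2544 ≈ 380.43.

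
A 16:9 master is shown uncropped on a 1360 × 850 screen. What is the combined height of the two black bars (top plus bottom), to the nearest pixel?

Since 1.778 > 1.600, the master is width-limited.
That makes the image 765.00 px tall (1360 × 9/16).
850 − 765.00 = 85.00 px of bars.

85 px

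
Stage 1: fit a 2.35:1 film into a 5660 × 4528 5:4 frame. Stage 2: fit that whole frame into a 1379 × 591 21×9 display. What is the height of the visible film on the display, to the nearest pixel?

314 px

First fit — 2.35:1 into 5660×4528 spans the width: 5660.00 × 2408.51.
5:4 in 1379×591: fills the height, so the intermediate becomes 738.75 × 591.00 — a scale of ×0.1305.
The film scales with it: height 2408.51 × 0.1305 ≈ 314.36.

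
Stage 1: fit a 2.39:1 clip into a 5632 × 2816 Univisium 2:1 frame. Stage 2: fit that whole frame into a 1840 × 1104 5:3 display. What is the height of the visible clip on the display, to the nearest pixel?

770 px

First fit — 2.39:1 into 5632×2816 spans the width: 5632.00 × 2356.49.
Second fit — the Univisium 2:1 canvas into 1840×1104 spans the width: 1840.00 × 920.00 (×0.3267 from 5632×2816).
Applying the same ×0.3267: 2356.49 → 769.87.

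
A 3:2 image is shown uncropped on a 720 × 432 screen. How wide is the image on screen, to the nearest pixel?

3:2 (1.500) < 5:3 (1.667), so the image fills the height.
That makes the image 648.00 px wide (432 × 3/2).

648 px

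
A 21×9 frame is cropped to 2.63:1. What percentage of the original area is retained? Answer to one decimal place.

88.7%

Going from 21×9 to 2.63:1 means cutting height while keeping width.
Area ratio = (2.333)/(2.630) = 88.72% retained.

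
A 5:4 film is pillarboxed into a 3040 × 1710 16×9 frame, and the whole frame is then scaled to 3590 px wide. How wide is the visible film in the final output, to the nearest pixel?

2524 px

At 3040×1710 the film is height-limited, so width = 1710 × 5/4 ≈ 2137.50 px.
Scaling 3040 → 3590 is ×1.1809, so the width becomes 2137.50 × 1.1809 ≈ 2524.22 px.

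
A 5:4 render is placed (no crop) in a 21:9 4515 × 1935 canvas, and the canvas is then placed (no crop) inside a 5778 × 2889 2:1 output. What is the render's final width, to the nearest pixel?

3095 px

5:4 in 4515×1935: fills the height, so the render is 2418.75 × 1935.00.
Second fit — the 21:9 canvas into 5778×2889 spans the width: 5778.00 × 2476.29 (×1.2797 from 4515×1935).
The render scales with it: width 2418.75 × 1.2797 ≈ 3095.36.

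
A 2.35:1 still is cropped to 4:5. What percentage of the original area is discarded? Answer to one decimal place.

4:5 is narrower than 2.35:1, so the crop keeps the full height and trims the width.
Fraction kept = (0.800)/(2.350) ≈ 34.04%, so 65.96% is lost.

66.0%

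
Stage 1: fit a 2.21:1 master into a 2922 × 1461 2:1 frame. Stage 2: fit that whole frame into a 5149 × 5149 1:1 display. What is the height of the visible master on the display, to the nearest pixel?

2330 px

2.21:1 in 2922×1461: fills the width, so the master is 2922.00 × 1322.17.
2:1 in 5149×5149: fills the width, so the intermediate becomes 5149.00 × 2574.50 — a scale of ×1.7621.
The master scales with it: height 1322.17 × 1.7621 ≈ 2329.86.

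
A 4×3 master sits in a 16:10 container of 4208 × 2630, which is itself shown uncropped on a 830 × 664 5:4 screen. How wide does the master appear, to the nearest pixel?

Inside the 4208×2630 canvas the master is height-limited at 3506.67 × 2630.00.
The 16:10 canvas is width-limited in 830×664, giving 830.00 × 518.75; scale factor 0.1972.
Applying the same ×0.1972: 3506.67 → 691.67.

692 px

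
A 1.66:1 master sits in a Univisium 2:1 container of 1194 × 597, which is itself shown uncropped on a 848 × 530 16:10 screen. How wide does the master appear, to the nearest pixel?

704 px

1.66:1 in 1194×597: fills the height, so the master is 991.02 × 597.00.
Second fit — the Univisium 2:1 canvas into 848×530 spans the width: 848.00 × 424.00 (×0.7102 from 1194×597).
Applying the same ×0.7102: 991.02 → 703.84.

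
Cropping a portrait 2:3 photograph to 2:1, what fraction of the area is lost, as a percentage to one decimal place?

2:1 is wider than portrait 2:3, so the crop keeps the full width and trims the height.
Area ratio = (0.667)/(2.000) = 33.33%; the remaining 66.67% is cropped out.

66.7%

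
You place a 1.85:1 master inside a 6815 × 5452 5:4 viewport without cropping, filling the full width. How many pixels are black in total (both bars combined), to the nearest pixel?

Content height = 6815 / 1.850 ≈ 3683.7838 px.
Leftover height: 5452 − 3683.7838 = 1768.2162 px.
That's 1768.2162 × 6815 ≈ 12050394 black pixels.

12050394 pixels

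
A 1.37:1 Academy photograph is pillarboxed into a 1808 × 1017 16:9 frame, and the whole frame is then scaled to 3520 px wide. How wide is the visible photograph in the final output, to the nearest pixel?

In the 1808×1017 frame the photograph fills the height: width = 1017 × 1.370 ≈ 1393.29 px.
The frame scales by 3520/1808 = 1.9469; 1393.29 × 1.9469 ≈ 2712.60 px.

2713 px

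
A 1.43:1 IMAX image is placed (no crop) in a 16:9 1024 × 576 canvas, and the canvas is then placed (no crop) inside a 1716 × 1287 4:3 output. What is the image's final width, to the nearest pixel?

First fit — 1.43:1 IMAX into 1024×576 spans the height: 823.68 × 576.00.
16:9 in 1716×1287: fills the width, so the intermediate becomes 1716.00 × 965.25 — a scale of ×1.6758.
Applying the same ×1.6758: 823.68 → 1380.31.

1380 px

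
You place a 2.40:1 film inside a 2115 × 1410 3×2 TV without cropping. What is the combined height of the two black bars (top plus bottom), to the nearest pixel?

529 px

Since 2.400 > 1.500, the film is width-limited.
The film is 2115 / 2.400 ≈ 881.25 px tall.
1410 − 881.25 = 528.75 px of bars.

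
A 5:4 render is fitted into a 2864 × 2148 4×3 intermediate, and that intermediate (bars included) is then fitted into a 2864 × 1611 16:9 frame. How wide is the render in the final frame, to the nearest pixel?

Inside the 2864×2148 canvas the render is height-limited at 2685.00 × 2148.00.
4×3 in 2864×1611: fills the height, so the intermediate becomes 2148.00 × 1611.00 — a scale of ×0.7500.
Applying the same ×0.7500: 2685.00 → 2013.75.

2014 px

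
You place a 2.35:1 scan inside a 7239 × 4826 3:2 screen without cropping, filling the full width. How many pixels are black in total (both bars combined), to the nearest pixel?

12636214 pixels

The scan is 7239 / 2.350 ≈ 3080.4255 px tall.
Leftover height: 4826 − 3080.4255 = 1745.5745 px.
That's 1745.5745 × 7239 ≈ 12636214 black pixels.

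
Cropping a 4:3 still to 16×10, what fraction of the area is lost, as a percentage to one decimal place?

16.7%

Going from 4:3 to 16×10 means cutting height while keeping width.
Area ratio = (1.333)/(1.600) = 83.33%; the remaining 16.67% is cropped out.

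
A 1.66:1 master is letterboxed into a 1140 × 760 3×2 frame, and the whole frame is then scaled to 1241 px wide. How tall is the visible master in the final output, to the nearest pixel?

748 px

At 1140×760 the master is width-limited, so height = 1140 / 1.660 ≈ 686.75 px.
The frame scales by 1241/1140 = 1.0886; 686.75 × 1.0886 ≈ 747.59 px.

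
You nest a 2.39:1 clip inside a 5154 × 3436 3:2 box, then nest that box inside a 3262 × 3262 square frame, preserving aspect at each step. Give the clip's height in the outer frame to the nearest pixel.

1365 px

First fit — 2.39:1 into 5154×3436 spans the width: 5154.00 × 2156.49.
Second fit — the 3:2 canvas into 3262×3262 spans the width: 3262.00 × 2174.67 (×0.6329 from 5154×3436).
Applying the same ×0.6329: 2156.49 → 1364.85.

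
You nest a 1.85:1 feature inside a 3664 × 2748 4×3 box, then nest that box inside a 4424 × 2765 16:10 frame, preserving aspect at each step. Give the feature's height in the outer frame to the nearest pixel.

1993 px

1.85:1 in 3664×2748: fills the width, so the feature is 3664.00 × 1980.54.
Second fit — the 4×3 canvas into 4424×2765 spans the height: 3686.67 × 2765.00 (×1.0062 from 3664×2748).
So the feature's height is 1980.54 × 1.0062 ≈ 1992.79.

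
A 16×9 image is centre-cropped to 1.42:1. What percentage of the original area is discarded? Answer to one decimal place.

1.42:1 is narrower than 16×9, so the crop keeps the full height and trims the width.
Fraction kept = (1.420)/(1.778) ≈ 79.88%, so 20.12% is lost.

20.1%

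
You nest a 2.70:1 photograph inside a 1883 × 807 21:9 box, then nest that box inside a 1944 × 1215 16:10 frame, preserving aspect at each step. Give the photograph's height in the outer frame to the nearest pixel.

720 px

First fit — 2.70:1 into 1883×807 spans the width: 1883.00 × 697.41.
Second fit — the 21:9 canvas into 1944×1215 spans the width: 1944.00 × 833.14 (×1.0324 from 1883×807).
The photograph scales with it: height 697.41 × 1.0324 ≈ 720.00.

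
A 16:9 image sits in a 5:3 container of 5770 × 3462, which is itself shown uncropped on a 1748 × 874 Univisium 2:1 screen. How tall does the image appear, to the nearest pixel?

Inside the 5770×3462 canvas the image is width-limited at 5770.00 × 3245.62.
5:3 in 1748×874: fills the height, so the intermediate becomes 1456.67 × 874.00 — a scale of ×0.2525.
So the image's height is 3245.62 × 0.2525 ≈ 819.38.

819 px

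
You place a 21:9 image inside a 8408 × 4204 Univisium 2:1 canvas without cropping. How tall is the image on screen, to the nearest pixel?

Since 2.333 > 2.000, the image is width-limited.
Content height = 8408 × 9/21 ≈ 3603.43 px.

3603 px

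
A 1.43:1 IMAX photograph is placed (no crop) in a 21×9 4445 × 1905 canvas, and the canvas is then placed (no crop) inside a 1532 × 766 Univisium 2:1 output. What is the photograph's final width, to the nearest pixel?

First fit — 1.43:1 IMAX into 4445×1905 spans the height: 2724.15 × 1905.00.
Second fit — the 21×9 canvas into 1532×766 spans the width: 1532.00 × 656.57 (×0.3447 from 4445×1905).
So the photograph's width is 2724.15 × 0.3447 ≈ 938.90.

939 px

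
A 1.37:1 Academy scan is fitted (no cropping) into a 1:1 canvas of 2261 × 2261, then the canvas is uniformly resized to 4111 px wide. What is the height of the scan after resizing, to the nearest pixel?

3001 px

At 2261×2261 the scan is width-limited, so height = 2261 / 1.370 ≈ 1650.36 px.
Resizing to 4111 px wide multiplies everything by 1.8182: 1650.36 → 3000.73 px.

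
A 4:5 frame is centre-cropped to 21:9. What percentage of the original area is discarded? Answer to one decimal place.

65.7%

21:9 is wider than 4:5, so the crop keeps the full width and trims the height.
(0.800)/(2.333) ≈ 0.343 of the area survives, leaving 65.71% discarded.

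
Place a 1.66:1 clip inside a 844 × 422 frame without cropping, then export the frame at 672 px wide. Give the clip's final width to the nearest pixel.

At 844×422 the clip is height-limited, so width = 422 × 1.660 ≈ 700.52 px.
The frame scales by 672/844 = 0.7962; 700.52 × 0.7962 ≈ 557.76 px.

558 px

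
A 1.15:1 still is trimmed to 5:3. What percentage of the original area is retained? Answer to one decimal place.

The width stays; only height is cut (since 5:3 is wider than 1.15:1).
Fraction kept = (1.150)/(1.667) ≈ 69.00%.

69.0%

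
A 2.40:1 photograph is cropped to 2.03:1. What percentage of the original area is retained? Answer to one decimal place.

84.6%

Going from 2.40:1 to 2.03:1 means cutting width while keeping height.
Fraction kept = (2.030)/(2.400) ≈ 84.58%.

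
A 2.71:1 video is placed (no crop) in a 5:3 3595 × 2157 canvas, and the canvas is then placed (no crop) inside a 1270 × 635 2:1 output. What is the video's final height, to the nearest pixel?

2.71:1 in 3595×2157: fills the width, so the video is 3595.00 × 1326.57.
Second fit — the 5:3 canvas into 1270×635 spans the height: 1058.33 × 635.00 (×0.2944 from 3595×2157).
So the video's height is 1326.57 × 0.2944 ≈ 390.53.

391 px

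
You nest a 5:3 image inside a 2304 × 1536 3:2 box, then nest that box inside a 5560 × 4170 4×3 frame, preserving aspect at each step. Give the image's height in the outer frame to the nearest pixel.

5:3 in 2304×1536: fills the width, so the image is 2304.00 × 1382.40.
3:2 in 5560×4170: fills the width, so the intermediate becomes 5560.00 × 3706.67 — a scale of ×2.4132.
So the image's height is 1382.40 × 2.4132 ≈ 3336.00.

3336 px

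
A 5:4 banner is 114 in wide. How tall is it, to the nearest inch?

At 5:4, 114 × 4/5 ≈ 91.20.

91 in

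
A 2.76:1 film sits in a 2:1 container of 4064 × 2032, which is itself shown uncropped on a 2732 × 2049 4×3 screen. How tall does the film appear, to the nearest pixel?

2.76:1 in 4064×2032: fills the width, so the film is 4064.00 × 1472.46.
The 2:1 canvas is width-limited in 2732×2049, giving 2732.00 × 1366.00; scale factor 0.6722.
So the film's height is 1472.46 × 0.6722 ≈ 989.86.

990 px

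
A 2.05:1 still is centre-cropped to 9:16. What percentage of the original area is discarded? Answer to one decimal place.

72.6%

Going from 2.05:1 to 9:16 means cutting width while keeping height.
(0.562)/(2.050) ≈ 0.274 of the area survives, leaving 72.56% discarded.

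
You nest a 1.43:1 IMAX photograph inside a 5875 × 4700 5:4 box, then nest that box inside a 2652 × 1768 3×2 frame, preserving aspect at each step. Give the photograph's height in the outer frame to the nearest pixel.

1.43:1 IMAX in 5875×4700: fills the width, so the photograph is 5875.00 × 4108.39.
Second fit — the 5:4 canvas into 2652×1768 spans the height: 2210.00 × 1768.00 (×0.3762 from 5875×4700).
So the photograph's height is 4108.39 × 0.3762 ≈ 1545.45.

1545 px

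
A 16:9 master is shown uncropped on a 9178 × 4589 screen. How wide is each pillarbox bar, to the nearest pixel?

510 px

Since 1.778 < 2.000, the master is height-limited.
The master is 4589 × 16/9 ≈ 8158.22 px wide.
Black = 9178 − 8158.22 = 1019.78 px, or 509.89 per bar.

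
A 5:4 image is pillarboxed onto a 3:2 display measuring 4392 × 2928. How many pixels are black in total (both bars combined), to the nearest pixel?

5:4 (1.250) < 3:2 (1.500), so the image fills the height.
The image is 2928 × 5/4 ≈ 3660.0000 px wide.
Black = 4392 − 3660.0000 = 732.0000 px.
Across the 2928-px span: 732.0000 × 2928 ≈ 2143296 px.

2143296 pixels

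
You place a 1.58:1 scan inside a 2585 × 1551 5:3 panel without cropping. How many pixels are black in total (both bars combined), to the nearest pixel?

1.58:1 is narrower than 5:3, so it spans the full height.
Content width = 1551 × 1.580 ≈ 2450.5800 px.
Leftover width: 2585 − 2450.5800 = 134.4200 px.
Bar area = 134.4200 × 1551 ≈ 208485 px.

208485 pixels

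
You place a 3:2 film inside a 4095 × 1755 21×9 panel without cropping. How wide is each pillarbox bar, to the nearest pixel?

3:2 is narrower than 21×9, so it spans the full height.
Content width = 1755 × 3/2 ≈ 2632.50 px.
4095 − 2632.50 = 1462.50 px of bars (731.25 each).

731 px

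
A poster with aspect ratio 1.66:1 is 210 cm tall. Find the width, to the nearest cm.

Width = 210 × 1.660 = 348.60.

349 cm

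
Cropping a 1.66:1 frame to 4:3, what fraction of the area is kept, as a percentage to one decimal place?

80.3%

Going from 1.66:1 to 4:3 means cutting width while keeping height.
(1.333)/(1.660) ≈ 0.803 of the area survives.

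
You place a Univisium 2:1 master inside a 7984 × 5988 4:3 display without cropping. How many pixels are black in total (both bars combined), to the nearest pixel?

15936064 pixels

Since 2.000 > 1.333, the master is width-limited.
Content height = 7984 × 1/2 ≈ 3992.0000 px.
Black = 5988 − 3992.0000 = 1996.0000 px.
That's 1996.0000 × 7984 ≈ 15936064 black pixels.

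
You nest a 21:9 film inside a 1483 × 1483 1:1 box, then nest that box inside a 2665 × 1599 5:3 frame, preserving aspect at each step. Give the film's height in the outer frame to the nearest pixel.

685 px

21:9 in 1483×1483: fills the width, so the film is 1483.00 × 635.57.
1:1 in 2665×1599: fills the height, so the intermediate becomes 1599.00 × 1599.00 — a scale of ×1.0782.
So the film's height is 635.57 × 1.0782 ≈ 685.29.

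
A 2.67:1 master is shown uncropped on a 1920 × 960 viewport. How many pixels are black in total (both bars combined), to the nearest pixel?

2.67:1 is wider than Univisium 2:1, so it spans the full width.
That makes the image 719.1011 px tall (1920 / 2.670).
Black = 960 − 719.1011 = 240.8989 px.
That's 240.8989 × 1920 ≈ 462526 black pixels.

462526 pixels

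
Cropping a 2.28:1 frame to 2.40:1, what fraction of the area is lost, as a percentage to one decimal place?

5.0%

Going from 2.28:1 to 2.40:1 means cutting height while keeping width.
Fraction kept = (2.280)/(2.400) ≈ 95.00%, so 5.00% is lost.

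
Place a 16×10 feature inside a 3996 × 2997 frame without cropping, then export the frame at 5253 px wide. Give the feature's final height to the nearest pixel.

3283 px

At 3996×2997 the feature is width-limited, so height = 3996 × 10/16 ≈ 2497.50 px.
Scaling 3996 → 5253 is ×1.3146, so the height becomes 2497.50 × 1.3146 ≈ 3283.12 px.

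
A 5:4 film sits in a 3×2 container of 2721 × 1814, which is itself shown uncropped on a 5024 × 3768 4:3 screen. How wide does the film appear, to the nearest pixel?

5:4 in 2721×1814: fills the height, so the film is 2267.50 × 1814.00.
The 3×2 canvas is width-limited in 5024×3768, giving 5024.00 × 3349.33; scale factor 1.8464.
Applying the same ×1.8464: 2267.50 → 4186.67.

4187 px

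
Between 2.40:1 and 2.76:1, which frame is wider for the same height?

2.76:1

2.4 and 2.76; 2.76 > 2.4.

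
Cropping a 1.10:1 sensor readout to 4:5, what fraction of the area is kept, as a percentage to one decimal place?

72.7%

4:5 is narrower than 1.10:1, so the crop keeps the full height and trims the width.
Area ratio = (0.800)/(1.100) = 72.73% retained.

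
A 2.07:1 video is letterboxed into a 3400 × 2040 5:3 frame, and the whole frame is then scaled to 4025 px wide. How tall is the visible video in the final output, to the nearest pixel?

At 3400×2040 the video is width-limited, so height = 3400 / 2.070 ≈ 1642.51 px.
The frame scales by 4025/3400 = 1.1838; 1642.51 × 1.1838 ≈ 1944.44 px.

1944 px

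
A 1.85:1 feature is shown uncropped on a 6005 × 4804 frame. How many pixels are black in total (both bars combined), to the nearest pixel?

9356115 pixels

1.85:1 is wider than 5:4, so it spans the full width.
The feature is 6005 / 1.850 ≈ 3245.9459 px tall.
Black = 4804 − 3245.9459 = 1558.0541 px.
That's 1558.0541 × 6005 ≈ 9356115 black pixels.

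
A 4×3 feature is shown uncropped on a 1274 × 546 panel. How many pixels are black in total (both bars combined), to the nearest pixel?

4×3 (1.333) < 21:9 (2.333), so the feature fills the height.
That makes the image 728.0000 px wide (546 × 4/3).
1274 − 728.0000 = 546.0000 px of bars.
That's 546.0000 × 546 ≈ 298116 black pixels.

298116 pixels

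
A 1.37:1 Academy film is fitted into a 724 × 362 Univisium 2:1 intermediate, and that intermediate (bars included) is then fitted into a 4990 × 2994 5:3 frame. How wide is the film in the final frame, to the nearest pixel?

First fit — 1.37:1 Academy into 724×362 spans the height: 495.94 × 362.00.
Second fit — the Univisium 2:1 canvas into 4990×2994 spans the width: 4990.00 × 2495.00 (×6.8923 from 724×362).
The film scales with it: width 495.94 × 6.8923 ≈ 3418.15.

3418 px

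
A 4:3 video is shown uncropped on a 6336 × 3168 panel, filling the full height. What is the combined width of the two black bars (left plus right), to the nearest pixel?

2112 px

The video is 3168 × 4/3 ≈ 4224.00 px wide.
6336 − 4224.00 = 2112.00 px of bars.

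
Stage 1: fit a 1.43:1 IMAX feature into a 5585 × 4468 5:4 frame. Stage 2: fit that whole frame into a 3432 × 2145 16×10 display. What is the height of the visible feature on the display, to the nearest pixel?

First fit — 1.43:1 IMAX into 5585×4468 spans the width: 5585.00 × 3905.59.
5:4 in 3432×2145: fills the height, so the intermediate becomes 2681.25 × 2145.00 — a scale of ×0.4801.
So the feature's height is 3905.59 × 0.4801 ≈ 1875.00.

1875 px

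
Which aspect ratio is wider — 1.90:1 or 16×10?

1.90:1

1.9 and 16×10 = 1.6; 1.9 > 1.6.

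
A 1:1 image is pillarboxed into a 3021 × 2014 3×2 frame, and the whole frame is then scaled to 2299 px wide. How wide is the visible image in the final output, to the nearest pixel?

In the 3021×2014 frame the image fills the height: width = 2014 × 1/1 ≈ 2014.00 px.
Resizing to 2299 px wide multiplies everything by 0.7610: 2014.00 → 1532.67 px.

1533 px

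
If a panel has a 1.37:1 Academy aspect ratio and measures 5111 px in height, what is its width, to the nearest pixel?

At 1.37:1 Academy, 5111 × 1.370 ≈ 7002.07.

7002 px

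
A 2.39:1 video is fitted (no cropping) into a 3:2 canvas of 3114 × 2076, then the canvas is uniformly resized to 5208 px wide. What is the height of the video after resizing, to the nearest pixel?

2179 px

Fitted into 3114×2076, the video spans the width; its height is 3114 / 2.390 ≈ 1302.93 px.
Scaling 3114 → 5208 is ×1.6724, so the height becomes 1302.93 × 1.6724 ≈ 2179.08 px.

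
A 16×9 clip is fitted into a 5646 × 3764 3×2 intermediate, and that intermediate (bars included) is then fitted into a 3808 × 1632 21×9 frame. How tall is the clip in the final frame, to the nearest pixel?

1377 px

16×9 in 5646×3764: fills the width, so the clip is 5646.00 × 3175.88.
The 3×2 canvas is height-limited in 3808×1632, giving 2448.00 × 1632.00; scale factor 0.4336.
Applying the same ×0.4336: 3175.88 → 1377.00.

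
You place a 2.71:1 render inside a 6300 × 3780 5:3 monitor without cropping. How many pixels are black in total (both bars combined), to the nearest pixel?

2.71:1 is wider than 5:3, so it spans the full width.
That makes the image 2324.7232 px tall (6300 / 2.710).
3780 − 2324.7232 = 1455.2768 px of bars.
Across the 6300-px span: 1455.2768 × 6300 ≈ 9168244 px.

9168244 pixels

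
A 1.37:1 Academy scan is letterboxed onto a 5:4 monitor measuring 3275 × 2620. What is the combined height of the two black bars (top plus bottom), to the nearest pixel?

Since 1.370 > 1.250, the scan is width-limited.
That makes the image 2390.51 px tall (3275 / 1.370).
Leftover height: 2620 − 2390.51 = 229.49 px.

229 px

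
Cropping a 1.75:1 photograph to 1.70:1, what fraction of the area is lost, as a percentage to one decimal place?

The height stays; only width is cut (since 1.70:1 is narrower than 1.75:1).
Fraction kept = (1.700)/(1.750) ≈ 97.14%, so 2.86% is lost.

2.9%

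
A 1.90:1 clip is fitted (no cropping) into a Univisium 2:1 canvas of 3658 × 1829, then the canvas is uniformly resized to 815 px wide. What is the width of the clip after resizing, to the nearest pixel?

774 px

In the 3658×1829 frame the clip fills the height: width = 1829 × 1.900 ≈ 3475.10 px.
Scaling 3658 → 815 is ×0.2228, so the width becomes 3475.10 × 0.2228 ≈ 774.25 px.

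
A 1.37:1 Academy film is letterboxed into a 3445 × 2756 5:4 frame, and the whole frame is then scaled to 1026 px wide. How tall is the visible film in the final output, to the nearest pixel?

749 px

Fitted into 3445×2756, the film spans the width; its height is 3445 / 1.370 ≈ 2514.60 px.
Resizing to 1026 px wide multiplies everything by 0.2978: 2514.60 → 748.91 px.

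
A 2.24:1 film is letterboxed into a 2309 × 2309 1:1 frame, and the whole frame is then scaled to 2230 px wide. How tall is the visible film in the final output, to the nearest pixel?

In the 2309×2309 frame the film fills the width: height = 2309 / 2.240 ≈ 1030.80 px.
Scaling 2309 → 2230 is ×0.9658, so the height becomes 1030.80 × 0.9658 ≈ 995.54 px.

996 px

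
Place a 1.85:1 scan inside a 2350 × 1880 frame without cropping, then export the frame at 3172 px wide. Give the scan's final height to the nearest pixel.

1715 px

In the 2350×1880 frame the scan fills the width: height = 2350 / 1.850 ≈ 1270.27 px.
Scaling 2350 → 3172 is ×1.3498, so the height becomes 1270.27 × 1.3498 ≈ 1714.59 px.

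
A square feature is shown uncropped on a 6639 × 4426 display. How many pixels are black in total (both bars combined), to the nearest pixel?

9794738 pixels

square (1.000) < 3×2 (1.500), so the feature fills the height.
Content width = 4426 × 1/1 ≈ 4426.0000 px.
Black = 6639 − 4426.0000 = 2213.0000 px.
Across the 4426-px span: 2213.0000 × 4426 ≈ 9794738 px.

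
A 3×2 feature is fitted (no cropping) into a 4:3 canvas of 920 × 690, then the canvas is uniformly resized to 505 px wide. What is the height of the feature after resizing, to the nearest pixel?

337 px

At 920×690 the feature is width-limited, so height = 920 × 2/3 ≈ 613.33 px.
Resizing to 505 px wide multiplies everything by 0.5489: 613.33 → 336.67 px.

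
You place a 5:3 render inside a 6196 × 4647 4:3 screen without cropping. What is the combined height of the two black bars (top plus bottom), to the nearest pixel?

Since 1.667 > 1.333, the render is width-limited.
That makes the image 3717.60 px tall (6196 × 3/5).
Black = 4647 − 3717.60 = 929.40 px.

929 px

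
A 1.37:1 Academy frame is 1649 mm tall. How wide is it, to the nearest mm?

2259 mm

1649 × 1.370 = 2259.13.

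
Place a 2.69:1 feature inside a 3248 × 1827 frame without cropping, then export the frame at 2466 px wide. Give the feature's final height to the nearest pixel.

In the 3248×1827 frame the feature fills the width: height = 3248 / 2.690 ≈ 1207.43 px.
Resizing to 2466 px wide multiplies everything by 0.7592: 1207.43 → 916.73 px.

917 px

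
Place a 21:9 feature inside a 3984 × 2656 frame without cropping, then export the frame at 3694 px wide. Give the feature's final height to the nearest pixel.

At 3984×2656 the feature is width-limited, so height = 3984 × 9/21 ≈ 1707.43 px.
Scaling 3984 → 3694 is ×0.9272, so the height becomes 1707.43 × 0.9272 ≈ 1583.14 px.

1583 px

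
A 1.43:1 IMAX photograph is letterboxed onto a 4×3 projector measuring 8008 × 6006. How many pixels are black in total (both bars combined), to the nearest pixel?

3251248 pixels

1.43:1 IMAX (1.430) > 4×3 (1.333), so the photograph fills the width.
Content height = 8008 / 1.430 ≈ 5600.0000 px.
6006 − 5600.0000 = 406.0000 px of bars.
Across the 8008-px span: 406.0000 × 8008 ≈ 3251248 px.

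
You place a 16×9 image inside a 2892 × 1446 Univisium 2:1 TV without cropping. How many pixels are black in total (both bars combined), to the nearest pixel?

16×9 (1.778) < Univisium 2:1 (2.000), so the image fills the height.
Content width = 1446 × 16/9 ≈ 2570.6667 px.
2892 − 2570.6667 = 321.3333 px of bars.
That's 321.3333 × 1446 ≈ 464648 black pixels.

464648 pixels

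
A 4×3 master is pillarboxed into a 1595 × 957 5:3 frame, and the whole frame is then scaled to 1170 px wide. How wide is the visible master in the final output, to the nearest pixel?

936 px

Fitted into 1595×957, the master spans the height; its width is 957 × 4/3 ≈ 1276.00 px.
The frame scales by 1170/1595 = 0.7335; 1276.00 × 0.7335 ≈ 936.00 px.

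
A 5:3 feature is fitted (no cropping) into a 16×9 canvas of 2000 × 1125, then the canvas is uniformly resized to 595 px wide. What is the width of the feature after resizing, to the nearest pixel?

Fitted into 2000×1125, the feature spans the height; its width is 1125 × 5/3 ≈ 1875.00 px.
The frame scales by 595/2000 = 0.2975; 1875.00 × 0.2975 ≈ 557.81 px.

558 px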